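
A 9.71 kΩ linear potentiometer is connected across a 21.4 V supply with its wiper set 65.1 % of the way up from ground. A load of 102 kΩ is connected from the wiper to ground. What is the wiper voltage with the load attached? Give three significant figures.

V ≈ 13.6 V

The wiper splits the pot into (1−α)R = 3.389 kΩ above and αR = 6.321 kΩ below.
Lower section ‖ load = 5.952 kΩ.
V_wiper = 21.4 × 5.952/(3.389 + 5.952) = 13.6 V.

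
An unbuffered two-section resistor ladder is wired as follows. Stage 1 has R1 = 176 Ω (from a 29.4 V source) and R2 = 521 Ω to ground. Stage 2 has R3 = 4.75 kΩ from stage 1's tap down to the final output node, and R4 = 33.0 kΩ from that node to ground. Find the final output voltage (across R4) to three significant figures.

V_out ≈ 19.1 V

Stage 2 presents R3+R4 = 37750 Ω as a load on stage 1's tap.
Stage 1's lower leg becomes R2‖(R3+R4) = 513.9 Ω, so V_mid = 29.4 × 513.9/689.9 = 21.90 V.
Stage 2 is itself unloaded: V_out = V_mid × R4/(R3+R4) = 21.90 × 33000/37750 = 19.1 V.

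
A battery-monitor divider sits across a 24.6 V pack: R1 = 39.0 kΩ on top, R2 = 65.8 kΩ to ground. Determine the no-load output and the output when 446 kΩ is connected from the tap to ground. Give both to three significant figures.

Unloaded: 15.4 V; loaded: 14.6 V

Open-circuit: V = 24.6 × 65.8/(39.0 + 65.8) = 15.4 V.
With the load, R2 becomes R2‖R_L = 57.34 kΩ, so V = 24.6 × 57.34/96.34 = 14.6 V.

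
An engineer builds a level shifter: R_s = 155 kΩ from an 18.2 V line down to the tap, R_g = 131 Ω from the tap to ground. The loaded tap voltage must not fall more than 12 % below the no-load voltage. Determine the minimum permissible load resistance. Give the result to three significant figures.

R_L(min) ≈ 960 Ω

Output resistance R_th = R_s‖R_g = (155000 × 131)/155100 = 130.9 Ω.
The fractional drop is R_th/(R_th + R_L); requiring this ≤ 0.120 gives R_L ≥ R_th(1/0.120 − 1) = 130.9 × 7.333 = 960 Ω.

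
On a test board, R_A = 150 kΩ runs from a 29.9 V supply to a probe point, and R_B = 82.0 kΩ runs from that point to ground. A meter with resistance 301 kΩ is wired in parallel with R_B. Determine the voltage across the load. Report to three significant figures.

The load sits in parallel with R_B: R_B‖R_L = (82.0 × 301) / (82.0 + 301) = 64.44 kΩ.
V_out = 29.9 × 64.44 / (150 + 64.44) = 29.9 × 64.44/214.4 = 8.99 V.
(Unloaded it would have been 10.6 V.)

V_out ≈ 8.99 V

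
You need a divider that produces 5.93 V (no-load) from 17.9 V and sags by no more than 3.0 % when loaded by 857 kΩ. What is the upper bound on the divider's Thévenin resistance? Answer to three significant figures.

R_th ≤ 26.5 kΩ

Loading drop = R_th/(R_th + R_L) ≤ 0.0300, so R_th ≤ R_L · ε/(1−ε) = 857 kΩ × 0.0300/0.9700 = 26.5 kΩ.
(Any R1, R2 with R2/(R1+R2) = 0.331 and R1‖R2 ≤ 26.5 kΩ will meet the spec.)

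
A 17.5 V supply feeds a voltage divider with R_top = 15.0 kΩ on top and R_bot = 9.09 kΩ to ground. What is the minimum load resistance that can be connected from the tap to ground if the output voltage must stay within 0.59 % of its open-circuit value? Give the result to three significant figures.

R_L(min) ≈ 954 kΩ

Output resistance R_th = R_top‖R_bot = (15.0 × 9.09)/24.09 = 5.660 kΩ.
The fractional drop is R_th/(R_th + R_L); requiring this ≤ 0.00590 gives R_L ≥ R_th(1/0.00590 − 1) = 5.660 × 168.5 = 954 kΩ.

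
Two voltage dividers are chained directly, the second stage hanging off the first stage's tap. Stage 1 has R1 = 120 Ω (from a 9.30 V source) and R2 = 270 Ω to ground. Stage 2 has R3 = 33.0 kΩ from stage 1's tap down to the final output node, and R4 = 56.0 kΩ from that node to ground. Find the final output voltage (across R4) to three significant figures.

V_out ≈ 4.05 V

Stage 2 presents R3+R4 = 89000 Ω as a load on stage 1's tap.
Stage 1's lower leg becomes R2‖(R3+R4) = 269.2 Ω, so V_mid = 9.30 × 269.2/389.2 = 6.432 V.
Stage 2 is itself unloaded: V_out = V_mid × R4/(R3+R4) = 6.432 × 56000/89000 = 4.05 V.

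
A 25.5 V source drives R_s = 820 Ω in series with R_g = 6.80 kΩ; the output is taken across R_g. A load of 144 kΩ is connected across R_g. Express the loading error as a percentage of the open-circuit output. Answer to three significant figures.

The divider's output (Thévenin) resistance is R_s‖R_g = 731.8 Ω.
Fractional drop under load = R_th/(R_th + R_L) = 731.8 / (731.8 + 144000) = 0.005056.
So the output falls by 0.506 %.

0.506 %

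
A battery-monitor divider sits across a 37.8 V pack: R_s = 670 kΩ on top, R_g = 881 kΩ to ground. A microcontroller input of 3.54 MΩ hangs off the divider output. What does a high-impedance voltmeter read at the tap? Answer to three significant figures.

V_out ≈ 19.4 V

The load sits in parallel with R_g: R_g‖R_L = (881 × 3540) / (881 + 3540) = 705.4 kΩ.
V_out = 37.8 × 705.4 / (670 + 705.4) = 37.8 × 705.4/1375 = 19.4 V.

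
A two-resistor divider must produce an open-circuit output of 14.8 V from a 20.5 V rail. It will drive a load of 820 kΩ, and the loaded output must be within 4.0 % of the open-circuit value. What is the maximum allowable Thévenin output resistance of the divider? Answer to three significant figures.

Loading drop = R_th/(R_th + R_L) ≤ 0.0400, so R_th ≤ R_L · ε/(1−ε) = 820 kΩ × 0.0400/0.9600 = 34.2 kΩ.
(Any R1, R2 with R2/(R1+R2) = 0.722 and R1‖R2 ≤ 34.2 kΩ will meet the spec.)

R_th ≤ 34.2 kΩ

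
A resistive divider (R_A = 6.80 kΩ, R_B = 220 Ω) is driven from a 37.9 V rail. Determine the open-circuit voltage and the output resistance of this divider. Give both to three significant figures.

V_th = 1.19 V, R_th = 213 Ω

V_th is the open-circuit tap voltage: 37.9 × 220/(6800 + 220) = 1.19 V.
With the supply zeroed, R_A and R_B appear in parallel from the tap: R_th = R_A‖R_B = (6800 × 220)/7020 = 213 Ω.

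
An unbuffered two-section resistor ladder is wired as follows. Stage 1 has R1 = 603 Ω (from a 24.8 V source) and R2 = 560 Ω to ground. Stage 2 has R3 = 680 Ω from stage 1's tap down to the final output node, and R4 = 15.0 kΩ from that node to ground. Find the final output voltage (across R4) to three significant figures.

Stage 2 presents R3+R4 = 15680 Ω as a load on stage 1's tap.
Stage 1's lower leg becomes R2‖(R3+R4) = 540.7 Ω, so V_mid = 24.8 × 540.7/1144 = 11.72 V.
Stage 2 is itself unloaded: V_out = V_mid × R4/(R3+R4) = 11.72 × 15000/15680 = 11.2 V.

V_out ≈ 11.2 V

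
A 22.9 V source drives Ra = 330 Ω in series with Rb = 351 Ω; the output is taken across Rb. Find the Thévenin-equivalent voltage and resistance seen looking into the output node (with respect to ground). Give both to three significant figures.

V_th is the open-circuit tap voltage: 22.9 × 351/(330 + 351) = 11.8 V.
With the supply zeroed, Ra and Rb appear in parallel from the tap: R_th = Ra‖Rb = (330 × 351)/681.0 = 170 Ω.

V_th = 11.8 V, R_th = 170 Ω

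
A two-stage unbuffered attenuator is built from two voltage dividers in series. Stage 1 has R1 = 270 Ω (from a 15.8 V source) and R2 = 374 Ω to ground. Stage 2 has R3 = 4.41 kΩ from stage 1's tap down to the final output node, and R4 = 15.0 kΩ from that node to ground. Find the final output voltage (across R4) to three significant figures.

V_out ≈ 7.03 V

Stage 2 presents R3+R4 = 19410 Ω as a load on stage 1's tap.
Stage 1's lower leg becomes R2‖(R3+R4) = 366.9 Ω, so V_mid = 15.8 × 366.9/636.9 = 9.102 V.
Stage 2 is itself unloaded: V_out = V_mid × R4/(R3+R4) = 9.102 × 15000/19410 = 7.03 V.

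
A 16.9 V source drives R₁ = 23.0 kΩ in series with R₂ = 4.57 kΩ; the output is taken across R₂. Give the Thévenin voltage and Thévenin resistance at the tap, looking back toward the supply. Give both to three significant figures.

V_th = 2.80 V, R_th = 3.81 kΩ

V_th is the open-circuit tap voltage: 16.9 × 4.57/(23.0 + 4.57) = 2.80 V.
With the supply zeroed, R₁ and R₂ appear in parallel from the tap: R_th = R₁‖R₂ = (23.0 × 4.57)/27.57 = 3.81 kΩ.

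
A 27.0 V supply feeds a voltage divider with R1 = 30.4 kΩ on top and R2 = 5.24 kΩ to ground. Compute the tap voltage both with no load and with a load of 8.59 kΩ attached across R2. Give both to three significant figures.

Open-circuit: V = 27.0 × 5.24/(30.4 + 5.24) = 3.97 V.
With the load, R2 becomes R2‖R_L = 3.255 kΩ, so V = 27.0 × 3.255/33.65 = 2.61 V.

Unloaded: 3.97 V; loaded: 2.61 V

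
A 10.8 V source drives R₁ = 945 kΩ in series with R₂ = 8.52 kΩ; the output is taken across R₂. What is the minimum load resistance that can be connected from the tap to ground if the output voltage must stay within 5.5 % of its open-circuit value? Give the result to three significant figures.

R_L(min) ≈ 145 kΩ

Output resistance R_th = R₁‖R₂ = (945 × 8.52)/953.5 = 8.444 kΩ.
The fractional drop is R_th/(R_th + R_L); requiring this ≤ 0.0550 gives R_L ≥ R_th(1/0.0550 − 1) = 8.444 × 17.18 = 145 kΩ.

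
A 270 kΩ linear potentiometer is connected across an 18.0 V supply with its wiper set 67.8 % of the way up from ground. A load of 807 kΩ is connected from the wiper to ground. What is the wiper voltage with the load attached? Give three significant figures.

V ≈ 11.4 V

The wiper splits the pot into (1−α)R = 86.94 kΩ above and αR = 183.1 kΩ below.
Lower section ‖ load = 149.2 kΩ.
V_wiper = 18.0 × 149.2/(86.94 + 149.2) = 11.4 V.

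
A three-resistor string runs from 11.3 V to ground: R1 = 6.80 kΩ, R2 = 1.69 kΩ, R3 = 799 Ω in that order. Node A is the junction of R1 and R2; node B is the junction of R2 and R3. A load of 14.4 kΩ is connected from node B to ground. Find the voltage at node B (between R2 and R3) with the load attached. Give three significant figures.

V ≈ 0.925 V

At node B, R3 is in parallel with the load: R3‖R_L = 757.0 Ω.
Below node A the resistance is R2 + (R3‖R_L) = 2447 Ω, so V_A = 11.3 × 2447/9247 = 2.990 V.
Then V_B = V_A × (R3‖R_L)/(R2 + R3‖R_L) = 2.990 × 757.0/2447 = 0.925 V.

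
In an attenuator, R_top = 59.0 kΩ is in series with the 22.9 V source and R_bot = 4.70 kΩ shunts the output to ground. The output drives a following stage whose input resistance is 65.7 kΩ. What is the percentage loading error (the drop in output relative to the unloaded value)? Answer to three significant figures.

6.21 %

The divider's output (Thévenin) resistance is R_top‖R_bot = 4.353 kΩ.
Fractional drop under load = R_th/(R_th + R_L) = 4.353 / (4.353 + 65.7) = 0.06214.
So the output falls by 6.21 %.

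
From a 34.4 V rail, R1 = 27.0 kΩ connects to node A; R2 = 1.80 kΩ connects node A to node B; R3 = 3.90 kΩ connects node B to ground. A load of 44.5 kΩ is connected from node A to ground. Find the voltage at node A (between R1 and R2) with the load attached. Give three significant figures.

Below node A the series string R2+R3 = 5.700 kΩ sits in parallel with the 44.5 kΩ load: 5.053 kΩ.
V_A = 34.4 × 5.053/(27.0 + 5.053) = 5.42 V.

V ≈ 5.42 V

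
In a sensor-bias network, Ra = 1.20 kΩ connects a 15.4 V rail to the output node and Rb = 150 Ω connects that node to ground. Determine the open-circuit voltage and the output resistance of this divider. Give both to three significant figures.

V_th = 1.71 V, R_th = 133 Ω

V_th is the open-circuit tap voltage: 15.4 × 150/(1200 + 150) = 1.71 V.
With the supply zeroed, Ra and Rb appear in parallel from the tap: R_th = Ra‖Rb = (1200 × 150)/1350 = 133 Ω.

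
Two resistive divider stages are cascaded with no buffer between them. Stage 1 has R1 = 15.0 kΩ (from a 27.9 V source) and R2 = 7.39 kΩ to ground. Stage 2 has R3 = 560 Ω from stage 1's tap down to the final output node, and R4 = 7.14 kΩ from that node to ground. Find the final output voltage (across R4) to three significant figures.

V_out ≈ 5.20 V

Stage 2 presents R3+R4 = 7700 Ω as a load on stage 1's tap.
Stage 1's lower leg becomes R2‖(R3+R4) = 3771 Ω, so V_mid = 27.9 × 3771/18770 = 5.605 V.
Stage 2 is itself unloaded: V_out = V_mid × R4/(R3+R4) = 5.605 × 7140/7700 = 5.20 V.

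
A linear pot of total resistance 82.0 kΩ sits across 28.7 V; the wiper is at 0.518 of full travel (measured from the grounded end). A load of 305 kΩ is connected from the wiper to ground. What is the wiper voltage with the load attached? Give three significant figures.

V ≈ 13.9 V

The wiper splits the pot into (1−α)R = 39.52 kΩ above and αR = 42.48 kΩ below.
Lower section ‖ load = 37.28 kΩ.
V_wiper = 28.7 × 37.28/(39.52 + 37.28) = 13.9 V.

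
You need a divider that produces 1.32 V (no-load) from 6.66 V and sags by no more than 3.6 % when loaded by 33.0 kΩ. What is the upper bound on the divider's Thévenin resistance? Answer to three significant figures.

R_th ≤ 1.23 kΩ

Loading drop = R_th/(R_th + R_L) ≤ 0.0360, so R_th ≤ R_L · ε/(1−ε) = 33.0 kΩ × 0.0360/0.9640 = 1.23 kΩ.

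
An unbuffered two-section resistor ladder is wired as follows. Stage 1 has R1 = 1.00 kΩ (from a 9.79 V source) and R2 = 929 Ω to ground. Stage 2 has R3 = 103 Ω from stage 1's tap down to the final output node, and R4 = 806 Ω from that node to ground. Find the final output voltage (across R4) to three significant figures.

V_out ≈ 2.73 V

Stage 2 presents R3+R4 = 909.0 Ω as a load on stage 1's tap.
Stage 1's lower leg becomes R2‖(R3+R4) = 459.4 Ω, so V_mid = 9.79 × 459.4/1459 = 3.082 V.
Stage 2 is itself unloaded: V_out = V_mid × R4/(R3+R4) = 3.082 × 806/909.0 = 2.73 V.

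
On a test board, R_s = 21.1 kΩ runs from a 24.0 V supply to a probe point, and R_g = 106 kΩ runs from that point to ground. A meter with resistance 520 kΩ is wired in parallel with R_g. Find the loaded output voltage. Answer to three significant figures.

The load sits in parallel with R_g: R_g‖R_L = (106 × 520) / (106 + 520) = 88.05 kΩ.
V_out = 24.0 × 88.05 / (21.1 + 88.05) = 24.0 × 88.05/109.2 = 19.4 V.

V_out ≈ 19.4 V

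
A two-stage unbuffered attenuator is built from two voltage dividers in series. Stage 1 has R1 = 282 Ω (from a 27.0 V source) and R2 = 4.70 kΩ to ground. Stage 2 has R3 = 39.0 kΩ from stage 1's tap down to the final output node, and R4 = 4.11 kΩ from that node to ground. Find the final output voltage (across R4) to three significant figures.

V_out ≈ 2.41 V

Stage 2 presents R3+R4 = 43110 Ω as a load on stage 1's tap.
Stage 1's lower leg becomes R2‖(R3+R4) = 4238 Ω, so V_mid = 27.0 × 4238/4520 = 25.32 V.
Stage 2 is itself unloaded: V_out = V_mid × R4/(R3+R4) = 25.32 × 4110/43110 = 2.41 V.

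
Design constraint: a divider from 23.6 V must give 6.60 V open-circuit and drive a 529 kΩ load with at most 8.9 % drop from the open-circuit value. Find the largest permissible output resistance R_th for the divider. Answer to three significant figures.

R_th ≤ 51.7 kΩ

Loading drop = R_th/(R_th + R_L) ≤ 0.0890, so R_th ≤ R_L · ε/(1−ε) = 529 kΩ × 0.0890/0.9110 = 51.7 kΩ.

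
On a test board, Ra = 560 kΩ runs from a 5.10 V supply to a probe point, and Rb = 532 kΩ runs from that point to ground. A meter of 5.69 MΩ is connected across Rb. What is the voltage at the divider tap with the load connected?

The load sits in parallel with Rb: Rb‖R_L = (532 × 5690) / (532 + 5690) = 486.5 kΩ.
V_out = 5.10 × 486.5 / (560 + 486.5) = 5.10 × 486.5/1047 = 2.37 V.
(Unloaded it would have been 2.48 V.)

V_out ≈ 2.37 V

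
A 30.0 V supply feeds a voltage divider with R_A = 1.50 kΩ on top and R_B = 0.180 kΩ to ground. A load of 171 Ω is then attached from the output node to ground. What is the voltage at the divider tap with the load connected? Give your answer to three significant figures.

V_out ≈ 1.66 V

The load sits in parallel with R_B: R_B‖R_L = (180 × 171) / (180 + 171) = 87.69 Ω.
V_out = 30.0 × 87.69 / (1500 + 87.69) = 30.0 × 87.69/1588 = 1.66 V.
(Unloaded it would have been 3.21 V.)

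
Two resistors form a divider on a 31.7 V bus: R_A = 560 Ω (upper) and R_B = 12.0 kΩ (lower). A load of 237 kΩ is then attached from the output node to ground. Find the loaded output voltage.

V_out ≈ 30.2 V

The load sits in parallel with R_B: R_B‖R_L = (12000 × 237000) / (12000 + 237000) = 11420 Ω.
V_out = 31.7 × 11420 / (560 + 11420) = 31.7 × 11420/11980 = 30.2 V.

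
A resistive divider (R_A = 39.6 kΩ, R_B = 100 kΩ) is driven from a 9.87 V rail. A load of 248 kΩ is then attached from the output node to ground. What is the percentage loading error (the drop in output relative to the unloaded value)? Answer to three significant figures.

10.3 %

Unloaded V = 9.87 × 100/139.6 = 7.0702 V.
Loaded: R_B‖R_L = 71.26 kΩ, giving V = 9.87 × 71.26/110.9 = 6.3445 V.
Drop = (7.0702 − 6.3445) / 7.0702 = 10.3 %.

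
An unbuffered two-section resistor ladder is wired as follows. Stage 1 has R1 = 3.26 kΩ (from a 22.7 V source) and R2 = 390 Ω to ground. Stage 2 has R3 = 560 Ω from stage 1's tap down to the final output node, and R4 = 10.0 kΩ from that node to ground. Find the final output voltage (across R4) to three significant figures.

Stage 2 presents R3+R4 = 10560 Ω as a load on stage 1's tap.
Stage 1's lower leg becomes R2‖(R3+R4) = 376.1 Ω, so V_mid = 22.7 × 376.1/3636 = 2.348 V.
Stage 2 is itself unloaded: V_out = V_mid × R4/(R3+R4) = 2.348 × 10000/10560 = 2.22 V.

V_out ≈ 2.22 V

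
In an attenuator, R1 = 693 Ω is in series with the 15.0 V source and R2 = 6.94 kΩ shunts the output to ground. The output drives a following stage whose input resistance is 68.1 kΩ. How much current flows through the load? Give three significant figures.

I_L ≈ 0.198 mA

R2‖R_L = 6298 Ω; V_out = 15.0 × 6298/6991 = 13.51 V.
I_L = V_out / R_L = 13.51 / 68.1 kΩ = 0.198 mA.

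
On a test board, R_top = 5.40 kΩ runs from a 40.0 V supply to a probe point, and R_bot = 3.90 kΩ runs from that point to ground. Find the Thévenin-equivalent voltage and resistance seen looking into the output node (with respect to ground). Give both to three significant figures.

V_th = 16.8 V, R_th = 2.26 kΩ

V_th is the open-circuit tap voltage: 40.0 × 3.90/(5.40 + 3.90) = 16.8 V.
With the supply zeroed, R_top and R_bot appear in parallel from the tap: R_th = R_top‖R_bot = (5.40 × 3.90)/9.300 = 2.26 kΩ.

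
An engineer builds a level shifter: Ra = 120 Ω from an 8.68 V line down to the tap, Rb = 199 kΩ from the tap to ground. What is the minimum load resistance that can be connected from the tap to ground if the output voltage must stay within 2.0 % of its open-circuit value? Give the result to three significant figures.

R_L(min) ≈ 5.88 kΩ

Output resistance R_th = Ra‖Rb = (120 × 199000)/199100 = 119.9 Ω.
The fractional drop is R_th/(R_th + R_L); requiring this ≤ 0.0200 gives R_L ≥ R_th(1/0.0200 − 1) = 119.9 × 49.00 = 5.88 kΩ.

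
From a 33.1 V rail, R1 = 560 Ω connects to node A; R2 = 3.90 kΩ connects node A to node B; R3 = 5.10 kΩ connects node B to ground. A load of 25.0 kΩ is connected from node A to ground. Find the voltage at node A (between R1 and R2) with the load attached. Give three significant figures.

V ≈ 30.5 V

Below node A the series string R2+R3 = 9000 Ω sits in parallel with the 25000 Ω load: 6618 Ω.
V_A = 33.1 × 6618/(560 + 6618) = 30.5 V.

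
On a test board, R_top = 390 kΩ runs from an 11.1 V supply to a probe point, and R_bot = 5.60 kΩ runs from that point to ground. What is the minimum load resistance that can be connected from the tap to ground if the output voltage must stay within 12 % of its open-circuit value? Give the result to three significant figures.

R_L(min) ≈ 40.5 kΩ

Output resistance R_th = R_top‖R_bot = (390 × 5.60)/395.6 = 5.521 kΩ.
The fractional drop is R_th/(R_th + R_L); requiring this ≤ 0.120 gives R_L ≥ R_th(1/0.120 − 1) = 5.521 × 7.333 = 40.5 kΩ.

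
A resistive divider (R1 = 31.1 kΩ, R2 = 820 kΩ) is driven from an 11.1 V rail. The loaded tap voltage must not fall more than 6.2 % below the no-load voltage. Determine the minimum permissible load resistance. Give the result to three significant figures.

R_L(min) ≈ 453 kΩ

Output resistance R_th = R1‖R2 = (31.1 × 820)/851.1 = 29.96 kΩ.
The fractional drop is R_th/(R_th + R_L); requiring this ≤ 0.0620 gives R_L ≥ R_th(1/0.0620 − 1) = 29.96 × 15.13 = 453 kΩ.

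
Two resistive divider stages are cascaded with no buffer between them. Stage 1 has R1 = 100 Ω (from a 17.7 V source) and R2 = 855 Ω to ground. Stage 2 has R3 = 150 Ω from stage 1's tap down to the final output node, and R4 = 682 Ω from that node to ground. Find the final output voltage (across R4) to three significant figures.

V_out ≈ 11.7 V

Stage 2 presents R3+R4 = 832.0 Ω as a load on stage 1's tap.
Stage 1's lower leg becomes R2‖(R3+R4) = 421.7 Ω, so V_mid = 17.7 × 421.7/521.7 = 14.31 V.
Stage 2 is itself unloaded: V_out = V_mid × R4/(R3+R4) = 14.31 × 682/832.0 = 11.7 V.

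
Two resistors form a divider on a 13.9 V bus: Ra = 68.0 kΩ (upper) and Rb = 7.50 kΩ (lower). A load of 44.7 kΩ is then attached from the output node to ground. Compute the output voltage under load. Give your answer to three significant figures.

V_out ≈ 1.20 V

The load sits in parallel with Rb: Rb‖R_L = (7.50 × 44.7) / (7.50 + 44.7) = 6.422 kΩ.
V_out = 13.9 × 6.422 / (68.0 + 6.422) = 13.9 × 6.422/74.42 = 1.20 V.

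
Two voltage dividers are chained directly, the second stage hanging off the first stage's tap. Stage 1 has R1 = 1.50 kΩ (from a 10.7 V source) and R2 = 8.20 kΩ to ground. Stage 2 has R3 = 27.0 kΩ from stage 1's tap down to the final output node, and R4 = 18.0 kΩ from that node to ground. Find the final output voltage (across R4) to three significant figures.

V_out ≈ 3.52 V

Stage 2 presents R3+R4 = 45.00 kΩ as a load on stage 1's tap.
Stage 1's lower leg becomes R2‖(R3+R4) = 6.936 kΩ, so V_mid = 10.7 × 6.936/8.436 = 8.797 V.
Stage 2 is itself unloaded: V_out = V_mid × R4/(R3+R4) = 8.797 × 18.0/45.00 = 3.52 V.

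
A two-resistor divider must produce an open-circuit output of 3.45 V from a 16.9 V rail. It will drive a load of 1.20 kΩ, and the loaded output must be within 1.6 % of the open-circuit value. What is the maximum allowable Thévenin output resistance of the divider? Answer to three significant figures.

R_th ≤ 19.5 Ω

Loading drop = R_th/(R_th + R_L) ≤ 0.0160, so R_th ≤ R_L · ε/(1−ε) = 1.20 kΩ × 0.0160/0.9840 = 19.5 Ω.
(Any R1, R2 with R2/(R1+R2) = 0.204 and R1‖R2 ≤ 19.5 Ω will meet the spec.)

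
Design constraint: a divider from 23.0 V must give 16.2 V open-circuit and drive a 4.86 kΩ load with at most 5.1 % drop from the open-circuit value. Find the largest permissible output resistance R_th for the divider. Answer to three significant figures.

Loading drop = R_th/(R_th + R_L) ≤ 0.0510, so R_th ≤ R_L · ε/(1−ε) = 4.86 kΩ × 0.0510/0.9490 = 261 Ω.

R_th ≤ 261 Ω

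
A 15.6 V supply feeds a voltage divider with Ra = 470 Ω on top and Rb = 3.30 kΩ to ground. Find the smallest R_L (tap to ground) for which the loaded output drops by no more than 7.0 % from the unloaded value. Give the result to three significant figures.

R_L(min) ≈ 5.47 kΩ

Output resistance R_th = Ra‖Rb = (470 × 3300)/3770 = 411.4 Ω.
The fractional drop is R_th/(R_th + R_L); requiring this ≤ 0.0700 gives R_L ≥ R_th(1/0.0700 − 1) = 411.4 × 13.29 = 5.47 kΩ.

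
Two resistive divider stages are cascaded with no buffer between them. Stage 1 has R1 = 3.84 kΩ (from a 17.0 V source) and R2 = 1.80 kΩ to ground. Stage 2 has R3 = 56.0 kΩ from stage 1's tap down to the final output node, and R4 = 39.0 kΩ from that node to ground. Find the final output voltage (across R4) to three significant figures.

Stage 2 presents R3+R4 = 95.00 kΩ as a load on stage 1's tap.
Stage 1's lower leg becomes R2‖(R3+R4) = 1.767 kΩ, so V_mid = 17.0 × 1.767/5.607 = 5.356 V.
Stage 2 is itself unloaded: V_out = V_mid × R4/(R3+R4) = 5.356 × 39.0/95.00 = 2.20 V.

V_out ≈ 2.20 V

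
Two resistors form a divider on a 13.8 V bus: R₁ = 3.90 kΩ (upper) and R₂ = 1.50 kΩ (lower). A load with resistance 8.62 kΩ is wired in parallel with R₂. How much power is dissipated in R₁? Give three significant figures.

P ≈ 27.7 mW

Total resistance from the source is R₁ + (R₂‖R_L) = 5.178 kΩ, so I = 13.8/5.178 kΩ = 2.665 mA.
P = I²·R₁ = (2.665 mA)² × 3.90 kΩ = 27.7 mW.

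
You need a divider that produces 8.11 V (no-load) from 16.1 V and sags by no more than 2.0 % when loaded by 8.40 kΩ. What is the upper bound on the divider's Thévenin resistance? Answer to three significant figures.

R_th ≤ 171 Ω

Loading drop = R_th/(R_th + R_L) ≤ 0.0200, so R_th ≤ R_L · ε/(1−ε) = 8.40 kΩ × 0.0200/0.9800 = 171 Ω.
(Any R1, R2 with R2/(R1+R2) = 0.504 and R1‖R2 ≤ 171 Ω will meet the spec.)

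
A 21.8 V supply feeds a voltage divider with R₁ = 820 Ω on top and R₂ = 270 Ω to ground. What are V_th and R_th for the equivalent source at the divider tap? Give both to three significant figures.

V_th = 5.40 V, R_th = 203 Ω

V_th is the open-circuit tap voltage: 21.8 × 270/(820 + 270) = 5.40 V.
With the supply zeroed, R₁ and R₂ appear in parallel from the tap: R_th = R₁‖R₂ = (820 × 270)/1090 = 203 Ω.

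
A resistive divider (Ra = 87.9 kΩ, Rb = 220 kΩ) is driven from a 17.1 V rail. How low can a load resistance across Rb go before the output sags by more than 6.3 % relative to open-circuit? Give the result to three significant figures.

Output resistance R_th = Ra‖Rb = (87.9 × 220)/307.9 = 62.81 kΩ.
The fractional drop is R_th/(R_th + R_L); requiring this ≤ 0.0630 gives R_L ≥ R_th(1/0.0630 − 1) = 62.81 × 14.87 = 934 kΩ.

R_L(min) ≈ 934 kΩ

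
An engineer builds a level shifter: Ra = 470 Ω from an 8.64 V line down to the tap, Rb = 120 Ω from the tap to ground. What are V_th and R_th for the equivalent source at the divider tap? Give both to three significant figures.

V_th = 1.76 V, R_th = 95.6 Ω

V_th is the open-circuit tap voltage: 8.64 × 120/(470 + 120) = 1.76 V.
With the supply zeroed, Ra and Rb appear in parallel from the tap: R_th = Ra‖Rb = (470 × 120)/590.0 = 95.6 Ω.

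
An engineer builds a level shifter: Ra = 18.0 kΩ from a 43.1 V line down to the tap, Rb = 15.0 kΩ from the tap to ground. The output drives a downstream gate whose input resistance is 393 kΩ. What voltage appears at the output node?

V_out ≈ 19.2 V

The load sits in parallel with Rb: Rb‖R_L = (15.0 × 393) / (15.0 + 393) = 14.45 kΩ.
V_out = 43.1 × 14.45 / (18.0 + 14.45) = 43.1 × 14.45/32.45 = 19.2 V.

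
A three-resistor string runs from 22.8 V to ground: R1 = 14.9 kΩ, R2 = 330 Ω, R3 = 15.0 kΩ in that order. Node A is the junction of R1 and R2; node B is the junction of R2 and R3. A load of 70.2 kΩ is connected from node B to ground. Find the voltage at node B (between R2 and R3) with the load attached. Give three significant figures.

At node B, R3 is in parallel with the load: R3‖R_L = 12360 Ω.
Below node A the resistance is R2 + (R3‖R_L) = 12690 Ω, so V_A = 22.8 × 12690/27590 = 10.49 V.
Then V_B = V_A × (R3‖R_L)/(R2 + R3‖R_L) = 10.49 × 12360/12690 = 10.2 V.

V ≈ 10.2 V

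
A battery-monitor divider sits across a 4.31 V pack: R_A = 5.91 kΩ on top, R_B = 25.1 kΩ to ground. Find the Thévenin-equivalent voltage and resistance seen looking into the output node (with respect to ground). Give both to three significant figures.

V_th = 3.49 V, R_th = 4.78 kΩ

V_th is the open-circuit tap voltage: 4.31 × 25.1/(5.91 + 25.1) = 3.49 V.
With the supply zeroed, R_A and R_B appear in parallel from the tap: R_th = R_A‖R_B = (5.91 × 25.1)/31.01 = 4.78 kΩ.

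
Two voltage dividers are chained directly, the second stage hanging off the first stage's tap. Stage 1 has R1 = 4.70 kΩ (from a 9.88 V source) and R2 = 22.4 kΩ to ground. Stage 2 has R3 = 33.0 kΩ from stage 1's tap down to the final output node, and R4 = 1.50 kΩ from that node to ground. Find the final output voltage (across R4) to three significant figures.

Stage 2 presents R3+R4 = 34.50 kΩ as a load on stage 1's tap.
Stage 1's lower leg becomes R2‖(R3+R4) = 13.58 kΩ, so V_mid = 9.88 × 13.58/18.28 = 7.340 V.
Stage 2 is itself unloaded: V_out = V_mid × R4/(R3+R4) = 7.340 × 1.50/34.50 = 0.319 V.

V_out ≈ 0.319 V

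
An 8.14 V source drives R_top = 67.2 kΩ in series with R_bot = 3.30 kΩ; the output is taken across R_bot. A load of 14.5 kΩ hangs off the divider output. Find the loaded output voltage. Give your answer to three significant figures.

The load sits in parallel with R_bot: R_bot‖R_L = (3.30 × 14.5) / (3.30 + 14.5) = 2.688 kΩ.
V_out = 8.14 × 2.688 / (67.2 + 2.688) = 8.14 × 2.688/69.89 = 0.313 V.

V_out ≈ 0.313 V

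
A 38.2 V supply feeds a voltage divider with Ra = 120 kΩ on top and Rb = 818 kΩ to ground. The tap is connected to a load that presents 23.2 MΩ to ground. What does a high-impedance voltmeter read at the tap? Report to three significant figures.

The load sits in parallel with Rb: Rb‖R_L = (818 × 23200) / (818 + 23200) = 790.1 kΩ.
V_out = 38.2 × 790.1 / (120 + 790.1) = 38.2 × 790.1/910.1 = 33.2 V.

V_out ≈ 33.2 V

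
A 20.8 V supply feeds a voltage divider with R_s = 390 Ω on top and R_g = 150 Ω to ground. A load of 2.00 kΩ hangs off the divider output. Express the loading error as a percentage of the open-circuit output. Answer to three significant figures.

The divider's output (Thévenin) resistance is R_s‖R_g = 108.3 Ω.
Fractional drop under load = R_th/(R_th + R_L) = 108.3 / (108.3 + 2000) = 0.05138.
So the output falls by 5.14 %.

5.14 %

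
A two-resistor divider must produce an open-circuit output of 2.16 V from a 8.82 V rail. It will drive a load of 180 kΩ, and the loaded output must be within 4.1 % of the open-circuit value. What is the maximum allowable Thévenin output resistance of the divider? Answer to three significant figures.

R_th ≤ 7.70 kΩ

Loading drop = R_th/(R_th + R_L) ≤ 0.0410, so R_th ≤ R_L · ε/(1−ε) = 180 kΩ × 0.0410/0.9590 = 7.70 kΩ.
(Any R1, R2 with R2/(R1+R2) = 0.245 and R1‖R2 ≤ 7.70 kΩ will meet the spec.)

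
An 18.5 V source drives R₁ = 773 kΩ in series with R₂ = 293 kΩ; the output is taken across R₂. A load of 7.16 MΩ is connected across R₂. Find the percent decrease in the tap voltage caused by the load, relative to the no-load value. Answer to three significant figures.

2.88 %

The divider's output (Thévenin) resistance is R₁‖R₂ = 212.5 kΩ.
Fractional drop under load = R_th/(R_th + R_L) = 212.5 / (212.5 + 7160) = 0.02882.
So the output falls by 2.88 %.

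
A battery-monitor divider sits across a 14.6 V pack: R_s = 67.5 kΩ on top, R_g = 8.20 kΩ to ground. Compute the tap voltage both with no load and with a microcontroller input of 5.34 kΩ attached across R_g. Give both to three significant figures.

Open-circuit: V = 14.6 × 8.20/(67.5 + 8.20) = 1.58 V.
With the load, R_g becomes R_g‖R_L = 3.234 kΩ, so V = 14.6 × 3.234/70.73 = 0.668 V.

Unloaded: 1.58 V; loaded: 0.668 V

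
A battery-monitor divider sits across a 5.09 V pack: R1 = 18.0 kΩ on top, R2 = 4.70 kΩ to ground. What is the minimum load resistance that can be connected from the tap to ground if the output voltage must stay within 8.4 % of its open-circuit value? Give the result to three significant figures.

R_L(min) ≈ 40.6 kΩ

Output resistance R_th = R1‖R2 = (18.0 × 4.70)/22.70 = 3.727 kΩ.
The fractional drop is R_th/(R_th + R_L); requiring this ≤ 0.0840 gives R_L ≥ R_th(1/0.0840 − 1) = 3.727 × 10.90 = 40.6 kΩ.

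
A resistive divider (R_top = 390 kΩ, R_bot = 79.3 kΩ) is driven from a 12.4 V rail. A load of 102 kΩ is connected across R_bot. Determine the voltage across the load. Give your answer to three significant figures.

The load sits in parallel with R_bot: R_bot‖R_L = (79.3 × 102) / (79.3 + 102) = 44.61 kΩ.
V_out = 12.4 × 44.61 / (390 + 44.61) = 12.4 × 44.61/434.6 = 1.27 V.
(Unloaded it would have been 2.10 V.)

V_out ≈ 1.27 V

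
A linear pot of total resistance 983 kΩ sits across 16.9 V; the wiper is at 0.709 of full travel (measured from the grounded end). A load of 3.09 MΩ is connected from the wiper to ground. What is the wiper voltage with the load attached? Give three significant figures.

The wiper splits the pot into (1−α)R = 286.1 kΩ above and αR = 696.9 kΩ below.
Lower section ‖ load = 568.7 kΩ.
V_wiper = 16.9 × 568.7/(286.1 + 568.7) = 11.2 V.

V ≈ 11.2 V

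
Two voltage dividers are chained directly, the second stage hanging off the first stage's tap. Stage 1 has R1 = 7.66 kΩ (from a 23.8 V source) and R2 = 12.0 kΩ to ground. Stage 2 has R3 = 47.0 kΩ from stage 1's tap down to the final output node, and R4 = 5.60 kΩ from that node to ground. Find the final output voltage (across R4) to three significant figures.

Stage 2 presents R3+R4 = 52.60 kΩ as a load on stage 1's tap.
Stage 1's lower leg becomes R2‖(R3+R4) = 9.771 kΩ, so V_mid = 23.8 × 9.771/17.43 = 13.34 V.
Stage 2 is itself unloaded: V_out = V_mid × R4/(R3+R4) = 13.34 × 5.60/52.60 = 1.42 V.

V_out ≈ 1.42 V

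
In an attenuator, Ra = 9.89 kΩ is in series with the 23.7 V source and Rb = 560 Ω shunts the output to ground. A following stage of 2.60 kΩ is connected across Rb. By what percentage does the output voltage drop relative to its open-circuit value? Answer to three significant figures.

16.9 %

Unloaded V = 23.7 × 560/10450 = 1.270 V.
Loaded: Rb‖R_L = 460.8 Ω, giving V = 23.7 × 460.8/10350 = 1.055 V.
Drop = (1.270 − 1.055) / 1.270 = 16.9 %.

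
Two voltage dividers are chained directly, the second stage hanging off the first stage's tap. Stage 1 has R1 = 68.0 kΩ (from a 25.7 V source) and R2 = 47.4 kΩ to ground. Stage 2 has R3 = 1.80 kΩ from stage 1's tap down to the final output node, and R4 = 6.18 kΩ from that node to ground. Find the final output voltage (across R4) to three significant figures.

V_out ≈ 1.82 V

Stage 2 presents R3+R4 = 7.980 kΩ as a load on stage 1's tap.
Stage 1's lower leg becomes R2‖(R3+R4) = 6.830 kΩ, so V_mid = 25.7 × 6.830/74.83 = 2.346 V.
Stage 2 is itself unloaded: V_out = V_mid × R4/(R3+R4) = 2.346 × 6.18/7.980 = 1.82 V.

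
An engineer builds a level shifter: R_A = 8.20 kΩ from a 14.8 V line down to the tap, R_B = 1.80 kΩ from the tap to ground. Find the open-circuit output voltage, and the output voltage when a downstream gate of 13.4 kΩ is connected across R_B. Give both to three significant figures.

Unloaded: 2.66 V; loaded: 2.40 V

Open-circuit: V = 14.8 × 1.80/(8.20 + 1.80) = 2.66 V.
With the load, R_B becomes R_B‖R_L = 1.587 kΩ, so V = 14.8 × 1.587/9.787 = 2.40 V.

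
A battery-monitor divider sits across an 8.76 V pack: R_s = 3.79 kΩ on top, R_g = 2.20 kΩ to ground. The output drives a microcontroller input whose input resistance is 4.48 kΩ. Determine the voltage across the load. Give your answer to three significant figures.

The load sits in parallel with R_g: R_g‖R_L = (2.20 × 4.48) / (2.20 + 4.48) = 1.475 kΩ.
V_out = 8.76 × 1.475 / (3.79 + 1.475) = 8.76 × 1.475/5.265 = 2.45 V.

V_out ≈ 2.45 V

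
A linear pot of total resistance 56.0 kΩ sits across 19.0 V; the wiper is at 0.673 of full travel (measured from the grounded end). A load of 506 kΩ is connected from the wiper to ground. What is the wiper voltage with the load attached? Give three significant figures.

V ≈ 12.5 V

The wiper splits the pot into (1−α)R = 18.31 kΩ above and αR = 37.69 kΩ below.
Lower section ‖ load = 35.08 kΩ.
V_wiper = 19.0 × 35.08/(18.31 + 35.08) = 12.5 V.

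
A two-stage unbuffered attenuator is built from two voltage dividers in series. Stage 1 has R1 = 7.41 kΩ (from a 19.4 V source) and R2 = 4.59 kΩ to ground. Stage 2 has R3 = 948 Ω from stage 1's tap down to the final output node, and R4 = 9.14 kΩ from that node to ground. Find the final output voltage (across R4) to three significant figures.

V_out ≈ 5.25 V

Stage 2 presents R3+R4 = 10090 Ω as a load on stage 1's tap.
Stage 1's lower leg becomes R2‖(R3+R4) = 3155 Ω, so V_mid = 19.4 × 3155/10560 = 5.793 V.
Stage 2 is itself unloaded: V_out = V_mid × R4/(R3+R4) = 5.793 × 9140/10090 = 5.25 V.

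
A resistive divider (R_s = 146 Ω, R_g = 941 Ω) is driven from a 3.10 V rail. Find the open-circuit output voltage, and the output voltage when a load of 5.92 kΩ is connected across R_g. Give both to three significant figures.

Open-circuit: V = 3.10 × 941/(146 + 941) = 2.68 V.
With the load, R_g becomes R_g‖R_L = 811.9 Ω, so V = 3.10 × 811.9/957.9 = 2.63 V.

Unloaded: 2.68 V; loaded: 2.63 V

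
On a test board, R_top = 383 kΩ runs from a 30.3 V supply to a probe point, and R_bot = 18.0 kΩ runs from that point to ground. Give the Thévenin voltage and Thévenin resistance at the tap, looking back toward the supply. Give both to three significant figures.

V_th is the open-circuit tap voltage: 30.3 × 18.0/(383 + 18.0) = 1.36 V.
With the supply zeroed, R_top and R_bot appear in parallel from the tap: R_th = R_top‖R_bot = (383 × 18.0)/401.0 = 17.2 kΩ.

V_th = 1.36 V, R_th = 17.2 kΩ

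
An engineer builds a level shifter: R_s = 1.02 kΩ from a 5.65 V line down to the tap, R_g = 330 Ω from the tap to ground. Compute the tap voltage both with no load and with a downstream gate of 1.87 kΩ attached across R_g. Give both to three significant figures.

Open-circuit: V = 5.65 × 330/(1020 + 330) = 1.38 V.
With the load, R_g becomes R_g‖R_L = 280.5 Ω, so V = 5.65 × 280.5/1300 = 1.22 V.

Unloaded: 1.38 V; loaded: 1.22 V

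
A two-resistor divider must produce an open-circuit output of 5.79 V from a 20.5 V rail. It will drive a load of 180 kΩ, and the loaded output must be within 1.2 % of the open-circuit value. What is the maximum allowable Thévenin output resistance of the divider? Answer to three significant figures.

R_th ≤ 2.19 kΩ

Loading drop = R_th/(R_th + R_L) ≤ 0.0120, so R_th ≤ R_L · ε/(1−ε) = 180 kΩ × 0.0120/0.9880 = 2.19 kΩ.
(Any R1, R2 with R2/(R1+R2) = 0.282 and R1‖R2 ≤ 2.19 kΩ will meet the spec.)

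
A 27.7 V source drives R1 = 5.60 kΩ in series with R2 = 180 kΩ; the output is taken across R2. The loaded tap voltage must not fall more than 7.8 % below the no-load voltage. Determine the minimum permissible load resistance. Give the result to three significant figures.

R_L(min) ≈ 64.2 kΩ

Output resistance R_th = R1‖R2 = (5.60 × 180)/185.6 = 5.431 kΩ.
The fractional drop is R_th/(R_th + R_L); requiring this ≤ 0.0780 gives R_L ≥ R_th(1/0.0780 − 1) = 5.431 × 11.82 = 64.2 kΩ.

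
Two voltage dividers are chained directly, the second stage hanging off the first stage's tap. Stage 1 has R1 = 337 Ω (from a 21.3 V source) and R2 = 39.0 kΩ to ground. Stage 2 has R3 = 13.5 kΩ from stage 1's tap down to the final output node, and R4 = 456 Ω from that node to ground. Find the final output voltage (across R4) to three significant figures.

V_out ≈ 0.674 V

Stage 2 presents R3+R4 = 13960 Ω as a load on stage 1's tap.
Stage 1's lower leg becomes R2‖(R3+R4) = 10280 Ω, so V_mid = 21.3 × 10280/10620 = 20.62 V.
Stage 2 is itself unloaded: V_out = V_mid × R4/(R3+R4) = 20.62 × 456/13960 = 0.674 V.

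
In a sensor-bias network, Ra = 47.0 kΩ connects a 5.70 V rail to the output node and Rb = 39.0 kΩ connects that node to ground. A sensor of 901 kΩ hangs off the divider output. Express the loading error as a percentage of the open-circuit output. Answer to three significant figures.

2.31 %

The divider's output (Thévenin) resistance is Ra‖Rb = 21.31 kΩ.
Fractional drop under load = R_th/(R_th + R_L) = 21.31 / (21.31 + 901) = 0.02311.
So the output falls by 2.31 %.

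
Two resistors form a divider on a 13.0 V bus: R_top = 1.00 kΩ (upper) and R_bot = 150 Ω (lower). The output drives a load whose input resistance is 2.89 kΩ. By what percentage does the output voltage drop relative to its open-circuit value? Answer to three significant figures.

The divider's output (Thévenin) resistance is R_top‖R_bot = 130.4 Ω.
Fractional drop under load = R_th/(R_th + R_L) = 130.4 / (130.4 + 2890) = 0.04318.
So the output falls by 4.32 %.

4.32 %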